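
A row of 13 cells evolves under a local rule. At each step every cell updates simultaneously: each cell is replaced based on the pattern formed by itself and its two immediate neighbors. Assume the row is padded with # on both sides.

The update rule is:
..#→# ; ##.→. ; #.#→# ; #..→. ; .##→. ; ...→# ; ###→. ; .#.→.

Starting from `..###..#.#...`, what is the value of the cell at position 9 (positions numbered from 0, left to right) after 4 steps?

.

step 1: .#....#.#..##
step 2: #..###.#..#..
step 3: ..#...#..#..#
step 4: .#..##..#..#.
position 9 holds .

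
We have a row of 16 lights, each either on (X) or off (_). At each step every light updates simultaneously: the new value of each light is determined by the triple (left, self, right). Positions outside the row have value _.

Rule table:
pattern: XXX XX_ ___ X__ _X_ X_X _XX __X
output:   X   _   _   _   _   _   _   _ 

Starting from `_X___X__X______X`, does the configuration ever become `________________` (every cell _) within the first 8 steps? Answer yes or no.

yes

step 1: ________________
all cells are _ at step 1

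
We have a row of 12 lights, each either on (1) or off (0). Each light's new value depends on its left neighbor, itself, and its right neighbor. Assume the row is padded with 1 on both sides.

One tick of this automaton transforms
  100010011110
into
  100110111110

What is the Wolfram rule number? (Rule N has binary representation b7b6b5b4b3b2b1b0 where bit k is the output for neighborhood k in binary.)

position 8: 111 → 1  (bit 7 = 1)
position 0: 110 → 1  (bit 6 = 1)
position 11: 101 → 0  (bit 5 = 0)
position 1: 100 → 0  (bit 4 = 0)
position 7: 011 → 1  (bit 3 = 1)
position 4: 010 → 1  (bit 2 = 1)
position 3: 001 → 1  (bit 1 = 1)
position 2: 000 → 0  (bit 0 = 0)
bits b7..b0 = 11001110 = 206

206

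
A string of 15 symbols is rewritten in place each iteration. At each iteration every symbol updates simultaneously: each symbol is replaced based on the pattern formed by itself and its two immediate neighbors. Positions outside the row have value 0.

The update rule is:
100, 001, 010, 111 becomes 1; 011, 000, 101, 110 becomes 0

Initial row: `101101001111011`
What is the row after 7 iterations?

iteration 1: 100001110110000
iteration 2: 110010100001000
iteration 3: 001110110011100
iteration 4: 010100001101010
iteration 5: 110110010001011
iteration 6: 000001111011000
iteration 7: 000010110000100

000010110000100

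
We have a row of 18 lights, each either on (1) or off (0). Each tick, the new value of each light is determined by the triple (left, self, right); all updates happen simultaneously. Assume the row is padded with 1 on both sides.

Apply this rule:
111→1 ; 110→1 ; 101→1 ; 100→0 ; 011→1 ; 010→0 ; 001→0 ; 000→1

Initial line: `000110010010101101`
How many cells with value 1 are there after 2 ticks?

010110000001011111
101110111100111111
count of 1: 14

14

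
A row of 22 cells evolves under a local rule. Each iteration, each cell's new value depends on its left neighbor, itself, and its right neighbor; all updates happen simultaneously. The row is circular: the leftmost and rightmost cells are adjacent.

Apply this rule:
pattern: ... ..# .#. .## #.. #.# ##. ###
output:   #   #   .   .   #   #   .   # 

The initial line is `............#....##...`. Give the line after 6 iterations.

#.#####.#.#.#.##.##.#.

############.####..###
###########.#.##.##.##
##########.#.#..#..#.#
#########.#.#.##.##.#.
.#######.#.#.#..#..#.#
#.#####.#.#.#.##.##.#.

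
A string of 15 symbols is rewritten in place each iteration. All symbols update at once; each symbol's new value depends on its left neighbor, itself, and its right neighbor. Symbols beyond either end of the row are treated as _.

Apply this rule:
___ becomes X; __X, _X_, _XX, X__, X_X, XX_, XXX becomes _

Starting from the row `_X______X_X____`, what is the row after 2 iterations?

___XXXX_____XXX
XX______XXX____

XX______XXX____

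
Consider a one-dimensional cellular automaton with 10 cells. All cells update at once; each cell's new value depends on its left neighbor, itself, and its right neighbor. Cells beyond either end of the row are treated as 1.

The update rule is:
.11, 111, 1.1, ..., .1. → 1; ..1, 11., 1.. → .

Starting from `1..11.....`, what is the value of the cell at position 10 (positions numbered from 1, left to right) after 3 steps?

1

step 1: ...1..111.
step 2: .1.1..11.1
step 3: 1111..1.11
position 10 holds 1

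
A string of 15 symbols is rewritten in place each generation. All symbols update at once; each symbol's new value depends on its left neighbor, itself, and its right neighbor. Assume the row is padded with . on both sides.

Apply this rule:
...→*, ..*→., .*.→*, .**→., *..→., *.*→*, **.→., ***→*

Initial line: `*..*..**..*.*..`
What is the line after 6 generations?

**..*******..**

*..*......***.*
*..*.****..*.**
*..**.**...**..
*....*...*....*
*.**.*.*.*.**.*
**..*******..**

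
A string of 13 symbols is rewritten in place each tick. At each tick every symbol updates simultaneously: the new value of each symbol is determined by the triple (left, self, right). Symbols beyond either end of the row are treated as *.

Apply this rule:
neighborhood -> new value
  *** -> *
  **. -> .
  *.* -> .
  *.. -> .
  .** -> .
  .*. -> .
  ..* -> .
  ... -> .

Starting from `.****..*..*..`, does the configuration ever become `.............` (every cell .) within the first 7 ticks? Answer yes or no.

yes

..**.........
.............
all cells are . at tick 2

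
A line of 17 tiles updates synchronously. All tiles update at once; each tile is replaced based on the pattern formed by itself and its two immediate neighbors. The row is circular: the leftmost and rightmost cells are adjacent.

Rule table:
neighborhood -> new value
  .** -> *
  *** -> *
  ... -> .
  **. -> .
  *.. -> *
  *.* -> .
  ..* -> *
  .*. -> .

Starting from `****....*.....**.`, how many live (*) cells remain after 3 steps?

9

step 1: ***.*..*.*...**..
step 2: **...**...*.**.**
step 3: *.*.**.*.*..*..**
count of *: 9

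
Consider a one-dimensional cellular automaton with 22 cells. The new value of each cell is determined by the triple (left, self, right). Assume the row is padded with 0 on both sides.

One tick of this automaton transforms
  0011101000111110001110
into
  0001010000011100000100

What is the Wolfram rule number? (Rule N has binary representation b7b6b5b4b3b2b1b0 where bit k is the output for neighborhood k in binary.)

160

position 3: 111 → 1  (bit 7 = 1)
position 4: 110 → 0  (bit 6 = 0)
position 5: 101 → 1  (bit 5 = 1)
position 7: 100 → 0  (bit 4 = 0)
position 2: 011 → 0  (bit 3 = 0)
position 6: 010 → 0  (bit 2 = 0)
position 1: 001 → 0  (bit 1 = 0)
position 0: 000 → 0  (bit 0 = 0)
bits b7..b0 = 10100000 = 160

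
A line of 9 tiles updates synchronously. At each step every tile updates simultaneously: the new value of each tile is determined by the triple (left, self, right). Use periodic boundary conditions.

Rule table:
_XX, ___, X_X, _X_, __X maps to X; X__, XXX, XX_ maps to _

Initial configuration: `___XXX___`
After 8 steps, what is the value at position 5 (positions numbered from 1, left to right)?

X

XXXX___XX
_____XXX_
XXXXXX___
X______XX
__XXXXXX_
XXX______
X___XXXXX
__XXX____
position 5 holds X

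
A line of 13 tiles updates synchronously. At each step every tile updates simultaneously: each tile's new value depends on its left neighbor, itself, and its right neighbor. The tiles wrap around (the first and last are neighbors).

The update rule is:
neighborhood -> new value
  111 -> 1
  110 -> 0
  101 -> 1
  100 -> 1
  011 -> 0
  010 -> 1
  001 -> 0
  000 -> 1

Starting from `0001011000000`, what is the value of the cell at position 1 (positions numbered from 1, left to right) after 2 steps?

1

1101100111111
1010010011111
position 1 holds 1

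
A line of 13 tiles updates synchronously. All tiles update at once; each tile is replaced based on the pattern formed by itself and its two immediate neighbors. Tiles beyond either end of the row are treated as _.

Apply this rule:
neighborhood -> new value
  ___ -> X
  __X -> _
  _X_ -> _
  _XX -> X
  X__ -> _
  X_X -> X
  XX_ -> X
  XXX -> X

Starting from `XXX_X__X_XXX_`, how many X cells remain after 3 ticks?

12

XXXX____XXXX_
XXXX_XX_XXXX_
XXXXXXXXXXXX_
count of X: 12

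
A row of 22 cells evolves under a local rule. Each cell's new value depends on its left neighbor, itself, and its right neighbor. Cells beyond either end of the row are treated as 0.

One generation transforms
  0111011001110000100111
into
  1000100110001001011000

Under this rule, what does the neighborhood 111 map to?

At position 2 the neighborhood is 111; the next row has 0 there.

0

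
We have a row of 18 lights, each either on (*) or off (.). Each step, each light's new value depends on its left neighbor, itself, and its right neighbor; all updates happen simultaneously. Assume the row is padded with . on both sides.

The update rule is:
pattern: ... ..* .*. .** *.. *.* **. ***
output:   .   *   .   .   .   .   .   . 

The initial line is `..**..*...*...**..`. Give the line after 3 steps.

...*...*...*......

.*...*...*...*....
*...*...*...*.....
...*...*...*......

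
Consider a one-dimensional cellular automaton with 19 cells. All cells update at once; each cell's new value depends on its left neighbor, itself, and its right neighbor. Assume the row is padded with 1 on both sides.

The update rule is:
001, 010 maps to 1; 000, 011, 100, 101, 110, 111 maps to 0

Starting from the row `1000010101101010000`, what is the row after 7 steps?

0101001000100000110

step 1: 0000110100001010001
step 2: 0001000100011010010
step 3: 0011001100100010110
step 4: 0100010001100110000
step 5: 0100110010001000001
step 6: 0101000110011000010
step 7: 0101001000100000110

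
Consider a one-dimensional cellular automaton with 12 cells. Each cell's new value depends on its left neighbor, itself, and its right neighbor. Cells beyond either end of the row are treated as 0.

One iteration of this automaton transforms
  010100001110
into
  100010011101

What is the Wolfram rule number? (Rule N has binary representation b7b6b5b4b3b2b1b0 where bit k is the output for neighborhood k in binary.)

position 9: 111 → 1  (bit 7 = 1)
position 10: 110 → 0  (bit 6 = 0)
position 2: 101 → 0  (bit 5 = 0)
position 4: 100 → 1  (bit 4 = 1)
position 8: 011 → 1  (bit 3 = 1)
position 1: 010 → 0  (bit 2 = 0)
position 0: 001 → 1  (bit 1 = 1)
position 5: 000 → 0  (bit 0 = 0)
bits b7..b0 = 10011010 = 154

154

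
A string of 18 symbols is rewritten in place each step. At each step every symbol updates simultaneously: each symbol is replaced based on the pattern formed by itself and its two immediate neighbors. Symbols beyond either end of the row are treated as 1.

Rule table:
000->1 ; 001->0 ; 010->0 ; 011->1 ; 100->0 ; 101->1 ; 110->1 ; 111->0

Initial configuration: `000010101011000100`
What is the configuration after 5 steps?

011001010111010000
111000101101100110
001010011111100111
000100010000100100
010001000110000000

010001000110000000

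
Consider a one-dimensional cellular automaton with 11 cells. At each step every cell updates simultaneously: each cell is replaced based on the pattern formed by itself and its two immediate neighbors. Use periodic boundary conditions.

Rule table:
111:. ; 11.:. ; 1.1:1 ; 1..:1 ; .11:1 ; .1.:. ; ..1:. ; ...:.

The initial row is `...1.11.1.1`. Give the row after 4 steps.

1...11.1.1.
.1..1.1.1.1
1.1..1.1.1.
.1.1..1.1.1

.1.1..1.1.1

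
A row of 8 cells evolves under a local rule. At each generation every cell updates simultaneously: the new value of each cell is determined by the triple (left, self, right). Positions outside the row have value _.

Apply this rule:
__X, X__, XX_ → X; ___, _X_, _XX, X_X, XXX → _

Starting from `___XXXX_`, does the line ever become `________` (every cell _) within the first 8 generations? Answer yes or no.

no

__X___XX
_X_X_X_X
X_______
_X______
X_X_____
___X____
__X_X___
_X___X__
generation 8 is _X___X__, still not uniform _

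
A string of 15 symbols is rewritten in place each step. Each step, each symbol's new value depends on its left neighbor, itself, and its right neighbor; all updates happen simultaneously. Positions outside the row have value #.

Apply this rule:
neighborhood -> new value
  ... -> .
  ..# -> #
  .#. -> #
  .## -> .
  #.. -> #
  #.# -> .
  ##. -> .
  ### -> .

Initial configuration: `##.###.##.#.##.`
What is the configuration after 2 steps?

#........###..#

step 1: ..........#....
step 2: #........###..#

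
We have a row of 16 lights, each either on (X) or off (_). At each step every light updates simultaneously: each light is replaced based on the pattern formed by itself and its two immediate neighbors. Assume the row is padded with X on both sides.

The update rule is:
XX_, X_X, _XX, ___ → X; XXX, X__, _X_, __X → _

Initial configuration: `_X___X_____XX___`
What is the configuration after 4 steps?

XXXX___XXX_X_X__

X__X___XXX_XX_X_
X____X_X_XXXXX_X
X_XX__X_XX___XXX
XXXX___XXX_X_X__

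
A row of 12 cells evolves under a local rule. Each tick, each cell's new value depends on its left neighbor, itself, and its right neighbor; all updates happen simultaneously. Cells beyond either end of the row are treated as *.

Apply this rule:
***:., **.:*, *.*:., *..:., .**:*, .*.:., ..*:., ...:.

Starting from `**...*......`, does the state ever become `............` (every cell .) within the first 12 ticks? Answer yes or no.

yes

tick 1: .*..........
tick 2: ............
all cells are . at tick 2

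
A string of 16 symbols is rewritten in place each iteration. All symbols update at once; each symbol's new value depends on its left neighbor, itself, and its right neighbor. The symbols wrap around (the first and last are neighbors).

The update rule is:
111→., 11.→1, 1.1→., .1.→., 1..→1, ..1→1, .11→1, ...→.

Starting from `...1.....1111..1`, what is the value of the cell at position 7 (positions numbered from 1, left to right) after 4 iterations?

1

1.1.1...11..111.
.....1.111111.1.
....1..1....1..1
1..1.11.1..1.11.
position 7 holds 1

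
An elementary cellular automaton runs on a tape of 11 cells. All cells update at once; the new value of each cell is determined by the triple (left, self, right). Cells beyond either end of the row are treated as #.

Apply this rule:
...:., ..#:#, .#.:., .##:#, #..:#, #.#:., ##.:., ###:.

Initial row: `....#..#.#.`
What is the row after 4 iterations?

#..#.##....
.##..#.#..#
.#.##...###
...#.#.##..

...#.#.##..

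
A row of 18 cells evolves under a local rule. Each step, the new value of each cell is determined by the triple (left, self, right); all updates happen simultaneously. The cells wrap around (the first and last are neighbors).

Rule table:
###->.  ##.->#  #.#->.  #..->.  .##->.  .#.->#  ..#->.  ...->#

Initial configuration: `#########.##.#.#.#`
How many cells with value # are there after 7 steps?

........#..#.#.#..
#######.#..#.#.#.#
......#.#..#.#.#..
#####.#.#..#.#.#.#
....#.#.#..#.#.#..
###.#.#.#..#.#.#.#
..#.#.#.#..#.#.#..
count of #: 7

7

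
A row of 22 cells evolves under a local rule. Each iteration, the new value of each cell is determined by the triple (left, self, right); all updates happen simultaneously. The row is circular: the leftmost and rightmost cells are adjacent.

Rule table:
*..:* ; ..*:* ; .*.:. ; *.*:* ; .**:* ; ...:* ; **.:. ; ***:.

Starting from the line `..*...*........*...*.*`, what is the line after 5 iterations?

*.**.***.********.**.*

iteration 1: **.***.********.***.*.
iteration 2: *.**..**.......**..*.*
iteration 3: .**.***.********.**.**
iteration 4: **.**..**.......**.**.
iteration 5: *.**.***.********.**.*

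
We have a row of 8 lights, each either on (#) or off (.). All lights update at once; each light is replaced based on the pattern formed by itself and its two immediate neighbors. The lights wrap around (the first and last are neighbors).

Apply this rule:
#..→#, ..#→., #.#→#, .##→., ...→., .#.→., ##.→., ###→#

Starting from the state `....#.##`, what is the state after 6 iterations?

..#..#..

iteration 1: #....#..
iteration 2: .#....#.
iteration 3: ..#....#
iteration 4: #..#....
iteration 5: .#..#...
iteration 6: ..#..#..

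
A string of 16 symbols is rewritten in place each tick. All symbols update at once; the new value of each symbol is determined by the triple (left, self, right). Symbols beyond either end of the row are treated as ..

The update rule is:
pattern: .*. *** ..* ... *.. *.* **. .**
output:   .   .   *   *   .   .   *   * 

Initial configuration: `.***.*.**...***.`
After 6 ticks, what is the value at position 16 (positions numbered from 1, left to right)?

**.*...**.***.*.
**...****.*.*...
**.***..*.....**
**.*.*.*..******
**.......**....*
**.********.***.
position 16 holds .

.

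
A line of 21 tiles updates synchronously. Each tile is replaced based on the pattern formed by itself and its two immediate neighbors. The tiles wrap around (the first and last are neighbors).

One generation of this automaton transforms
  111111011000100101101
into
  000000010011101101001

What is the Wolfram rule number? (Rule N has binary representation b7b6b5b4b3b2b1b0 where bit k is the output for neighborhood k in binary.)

15

position 0: 111 → 0  (bit 7 = 0)
position 5: 110 → 0  (bit 6 = 0)
position 6: 101 → 0  (bit 5 = 0)
position 9: 100 → 0  (bit 4 = 0)
position 7: 011 → 1  (bit 3 = 1)
position 12: 010 → 1  (bit 2 = 1)
position 11: 001 → 1  (bit 1 = 1)
position 10: 000 → 1  (bit 0 = 1)
bits b7..b0 = 00001111 = 15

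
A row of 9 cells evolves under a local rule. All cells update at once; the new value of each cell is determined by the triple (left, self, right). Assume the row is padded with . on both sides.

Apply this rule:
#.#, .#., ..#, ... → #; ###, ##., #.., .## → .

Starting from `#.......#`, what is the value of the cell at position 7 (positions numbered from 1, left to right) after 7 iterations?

#

#.#######
##.......
...######
###......
....#####
####.....
.....####
position 7 holds #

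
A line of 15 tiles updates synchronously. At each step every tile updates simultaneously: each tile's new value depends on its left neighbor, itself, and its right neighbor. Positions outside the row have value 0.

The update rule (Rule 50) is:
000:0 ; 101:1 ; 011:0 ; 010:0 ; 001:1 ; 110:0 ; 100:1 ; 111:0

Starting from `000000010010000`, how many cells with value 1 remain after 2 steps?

step 1: 000000101101000
step 2: 000001010010100
count of 1: 4

4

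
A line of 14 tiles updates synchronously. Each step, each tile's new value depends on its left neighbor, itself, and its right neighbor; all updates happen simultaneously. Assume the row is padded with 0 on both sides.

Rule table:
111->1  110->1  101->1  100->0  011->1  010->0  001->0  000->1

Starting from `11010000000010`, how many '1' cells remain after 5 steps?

11100111111000
11100111111011
11100111111111
11100111111111  (fixed point — unchanged through step 5)
count of 1: 12

12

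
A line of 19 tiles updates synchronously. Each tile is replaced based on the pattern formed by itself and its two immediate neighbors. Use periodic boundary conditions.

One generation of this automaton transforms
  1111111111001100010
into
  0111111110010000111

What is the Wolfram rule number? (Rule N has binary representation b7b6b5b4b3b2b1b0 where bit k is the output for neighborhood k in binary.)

position 1: 111 → 1  (bit 7 = 1)
position 9: 110 → 0  (bit 6 = 0)
position 18: 101 → 1  (bit 5 = 1)
position 10: 100 → 0  (bit 4 = 0)
position 0: 011 → 0  (bit 3 = 0)
position 17: 010 → 1  (bit 2 = 1)
position 11: 001 → 1  (bit 1 = 1)
position 15: 000 → 0  (bit 0 = 0)
bits b7..b0 = 10100110 = 166

166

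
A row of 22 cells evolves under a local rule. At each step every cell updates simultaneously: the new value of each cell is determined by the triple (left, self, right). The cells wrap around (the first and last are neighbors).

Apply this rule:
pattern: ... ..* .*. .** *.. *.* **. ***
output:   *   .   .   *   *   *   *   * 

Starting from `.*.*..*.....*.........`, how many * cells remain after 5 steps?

21

step 1: ..*.*..****..*********
step 2: *..*.*.*****.*********
step 3: **..*.****************
step 4: ***..*****************
step 5: ****.*****************
count of *: 21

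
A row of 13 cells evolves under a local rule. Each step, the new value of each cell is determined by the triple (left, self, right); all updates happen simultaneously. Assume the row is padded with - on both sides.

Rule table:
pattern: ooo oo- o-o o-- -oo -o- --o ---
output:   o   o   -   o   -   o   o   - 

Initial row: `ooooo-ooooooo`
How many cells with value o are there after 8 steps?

step 1: -oooo--oooooo
step 2: o-ooooo-ooooo
step 3: o--oooo--oooo
step 4: ooo-ooooo-ooo
step 5: -oo--oooo--oo
step 6: o-ooo-ooooo-o
step 7: o--oo--oooo-o
step 8: ooo-ooo-ooo-o
count of o: 10

10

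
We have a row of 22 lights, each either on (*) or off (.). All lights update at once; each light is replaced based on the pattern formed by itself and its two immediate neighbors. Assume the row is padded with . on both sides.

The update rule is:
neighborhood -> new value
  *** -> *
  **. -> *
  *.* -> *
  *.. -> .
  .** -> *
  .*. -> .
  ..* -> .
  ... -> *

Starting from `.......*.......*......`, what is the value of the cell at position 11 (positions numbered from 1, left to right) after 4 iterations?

******...*****...*****
******.*.*****.*.*****
*******.*******.******
**********************
position 11 holds *

*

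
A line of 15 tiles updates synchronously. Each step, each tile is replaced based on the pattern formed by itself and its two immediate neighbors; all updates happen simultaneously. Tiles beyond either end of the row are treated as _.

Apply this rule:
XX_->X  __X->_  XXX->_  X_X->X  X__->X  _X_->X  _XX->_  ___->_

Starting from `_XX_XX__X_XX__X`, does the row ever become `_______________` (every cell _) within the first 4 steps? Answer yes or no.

__XX_XX_XX_XX_X
___XX_XX_XX_XXX
____XX_XX_XX__X
_____XX_XX_XX_X
step 4 is _____XX_XX_XX_X, still not uniform _

no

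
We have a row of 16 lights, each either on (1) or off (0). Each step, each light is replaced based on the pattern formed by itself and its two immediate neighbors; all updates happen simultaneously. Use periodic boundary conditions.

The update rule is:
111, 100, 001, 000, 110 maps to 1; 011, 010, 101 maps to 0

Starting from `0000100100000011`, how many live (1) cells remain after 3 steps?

step 1: 1111011011111101
step 2: 1111001001111100
step 3: 0111110110111111
count of 1: 13

13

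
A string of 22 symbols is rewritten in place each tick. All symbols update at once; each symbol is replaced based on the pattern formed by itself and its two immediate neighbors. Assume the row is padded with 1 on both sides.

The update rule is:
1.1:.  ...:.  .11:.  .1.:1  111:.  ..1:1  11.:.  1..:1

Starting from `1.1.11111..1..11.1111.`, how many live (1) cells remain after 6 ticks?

5

tick 1: ..1......11111........
tick 2: 1111....1.....1......1
tick 3: ....1..111...111....1.
tick 4: 1..1111...1.1...1..11.
tick 5: .11....1.11.11.1111...
tick 6: ...1..11...........1.1
count of 1: 5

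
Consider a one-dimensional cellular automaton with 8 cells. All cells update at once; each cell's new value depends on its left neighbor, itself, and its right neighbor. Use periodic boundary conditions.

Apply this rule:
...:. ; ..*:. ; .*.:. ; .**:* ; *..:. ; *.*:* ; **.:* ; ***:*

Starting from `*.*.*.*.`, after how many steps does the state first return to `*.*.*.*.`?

2

.*.*.*.*
*.*.*.*.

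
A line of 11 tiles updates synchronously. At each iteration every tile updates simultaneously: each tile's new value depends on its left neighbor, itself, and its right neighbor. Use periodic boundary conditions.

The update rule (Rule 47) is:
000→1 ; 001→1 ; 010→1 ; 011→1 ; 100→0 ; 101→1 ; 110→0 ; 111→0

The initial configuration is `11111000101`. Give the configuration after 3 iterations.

00000011111
01111110000
11000000111

11000000111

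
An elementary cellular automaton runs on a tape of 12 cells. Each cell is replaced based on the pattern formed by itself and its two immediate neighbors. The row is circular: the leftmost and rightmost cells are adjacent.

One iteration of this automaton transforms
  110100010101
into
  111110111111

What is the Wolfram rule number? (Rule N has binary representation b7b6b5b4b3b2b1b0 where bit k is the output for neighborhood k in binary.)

position 0: 111 → 1  (bit 7 = 1)
position 1: 110 → 1  (bit 6 = 1)
position 2: 101 → 1  (bit 5 = 1)
position 4: 100 → 1  (bit 4 = 1)
position 11: 011 → 1  (bit 3 = 1)
position 3: 010 → 1  (bit 2 = 1)
position 6: 001 → 1  (bit 1 = 1)
position 5: 000 → 0  (bit 0 = 0)
bits b7..b0 = 11111110 = 254

254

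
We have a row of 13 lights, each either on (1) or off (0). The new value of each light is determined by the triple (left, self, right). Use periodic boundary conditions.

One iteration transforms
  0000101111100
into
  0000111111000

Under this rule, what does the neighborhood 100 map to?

At position 11 the neighborhood is 100; the next row has 0 there.

0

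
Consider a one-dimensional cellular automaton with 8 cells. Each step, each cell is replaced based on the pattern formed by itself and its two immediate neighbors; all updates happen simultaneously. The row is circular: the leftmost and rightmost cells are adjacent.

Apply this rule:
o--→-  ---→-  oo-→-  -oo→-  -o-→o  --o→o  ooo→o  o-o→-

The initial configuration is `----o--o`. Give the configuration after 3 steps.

---oo-oo
--o-----
-oo-----

-oo-----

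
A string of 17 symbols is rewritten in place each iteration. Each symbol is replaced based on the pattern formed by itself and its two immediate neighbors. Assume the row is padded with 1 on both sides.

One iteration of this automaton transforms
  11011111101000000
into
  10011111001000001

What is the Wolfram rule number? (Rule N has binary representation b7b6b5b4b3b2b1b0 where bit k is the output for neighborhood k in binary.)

142

position 0: 111 → 1  (bit 7 = 1)
position 1: 110 → 0  (bit 6 = 0)
position 2: 101 → 0  (bit 5 = 0)
position 11: 100 → 0  (bit 4 = 0)
position 3: 011 → 1  (bit 3 = 1)
position 10: 010 → 1  (bit 2 = 1)
position 16: 001 → 1  (bit 1 = 1)
position 12: 000 → 0  (bit 0 = 0)
bits b7..b0 = 10001110 = 142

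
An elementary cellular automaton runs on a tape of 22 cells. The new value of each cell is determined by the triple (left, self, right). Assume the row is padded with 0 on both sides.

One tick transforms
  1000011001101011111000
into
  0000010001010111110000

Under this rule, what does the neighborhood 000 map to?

0

At position 2 the neighborhood is 000; the next row has 0 there.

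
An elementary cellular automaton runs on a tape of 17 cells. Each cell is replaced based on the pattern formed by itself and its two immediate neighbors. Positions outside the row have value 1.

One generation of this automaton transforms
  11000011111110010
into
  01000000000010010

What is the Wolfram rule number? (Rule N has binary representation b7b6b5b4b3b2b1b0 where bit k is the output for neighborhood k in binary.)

68

position 0: 111 → 0  (bit 7 = 0)
position 1: 110 → 1  (bit 6 = 1)
position 16: 101 → 0  (bit 5 = 0)
position 2: 100 → 0  (bit 4 = 0)
position 6: 011 → 0  (bit 3 = 0)
position 15: 010 → 1  (bit 2 = 1)
position 5: 001 → 0  (bit 1 = 0)
position 3: 000 → 0  (bit 0 = 0)
bits b7..b0 = 01000100 = 68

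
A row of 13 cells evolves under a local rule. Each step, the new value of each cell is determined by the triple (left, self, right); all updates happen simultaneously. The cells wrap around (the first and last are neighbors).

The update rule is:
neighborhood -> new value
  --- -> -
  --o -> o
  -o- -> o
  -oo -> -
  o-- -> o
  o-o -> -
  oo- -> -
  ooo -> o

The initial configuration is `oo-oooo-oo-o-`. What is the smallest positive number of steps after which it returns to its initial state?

----oo-----o-
---o--o---ooo
o-oooooo-o-o-
o--oooo--o-o-
ooo-oo-ooo-o-
-o------o--o-
ooo----oooooo
oo-o--o-ooooo
o--oooo--oooo
-oo-oo-oo-ooo
-----------o-
----------ooo
o--------o-o-
oo------oo-o-
--o----o---o-
-ooo--ooo-ooo
--o-oo-o---o-
-oo----oo-ooo
---o--o----o-
--oooooo--ooo
oo-oooo-oo-o-

21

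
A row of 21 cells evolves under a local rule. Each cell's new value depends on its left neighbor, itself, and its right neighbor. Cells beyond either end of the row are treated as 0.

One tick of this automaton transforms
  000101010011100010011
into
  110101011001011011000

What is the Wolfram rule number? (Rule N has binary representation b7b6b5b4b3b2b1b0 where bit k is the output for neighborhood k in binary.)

position 11: 111 → 1  (bit 7 = 1)
position 12: 110 → 0  (bit 6 = 0)
position 4: 101 → 0  (bit 5 = 0)
position 8: 100 → 1  (bit 4 = 1)
position 10: 011 → 0  (bit 3 = 0)
position 3: 010 → 1  (bit 2 = 1)
position 2: 001 → 0  (bit 1 = 0)
position 0: 000 → 1  (bit 0 = 1)
bits b7..b0 = 10010101 = 149

149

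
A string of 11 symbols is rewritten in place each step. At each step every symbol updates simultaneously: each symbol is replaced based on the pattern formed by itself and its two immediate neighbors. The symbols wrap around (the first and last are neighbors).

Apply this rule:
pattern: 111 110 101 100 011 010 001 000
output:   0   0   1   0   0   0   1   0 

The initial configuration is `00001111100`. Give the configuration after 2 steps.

00100000000

00010000000
00100000000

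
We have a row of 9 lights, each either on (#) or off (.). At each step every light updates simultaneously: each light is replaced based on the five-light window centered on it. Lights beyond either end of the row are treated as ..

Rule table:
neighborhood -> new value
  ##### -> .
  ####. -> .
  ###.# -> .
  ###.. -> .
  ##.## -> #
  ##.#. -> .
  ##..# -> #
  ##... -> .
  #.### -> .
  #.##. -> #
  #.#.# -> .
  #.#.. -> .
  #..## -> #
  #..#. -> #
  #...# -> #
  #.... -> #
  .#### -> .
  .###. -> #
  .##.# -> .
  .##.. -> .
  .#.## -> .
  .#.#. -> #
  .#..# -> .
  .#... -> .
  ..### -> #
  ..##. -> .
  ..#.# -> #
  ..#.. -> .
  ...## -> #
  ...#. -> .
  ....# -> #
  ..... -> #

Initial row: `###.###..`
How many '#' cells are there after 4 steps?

4

step 1: ##.#.#..#
step 2: ....#..#.
step 3: ###...#..
step 4: ##..#...#
count of #: 4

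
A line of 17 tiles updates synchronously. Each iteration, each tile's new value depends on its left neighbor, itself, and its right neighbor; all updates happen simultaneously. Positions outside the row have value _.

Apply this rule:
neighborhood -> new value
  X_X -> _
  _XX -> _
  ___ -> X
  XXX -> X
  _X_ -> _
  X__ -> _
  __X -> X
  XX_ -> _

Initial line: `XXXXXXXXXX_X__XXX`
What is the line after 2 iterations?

iteration 1: _XXXXXXXX____X_X_
iteration 2: X_XXXXXX__XXX____

X_XXXXXX__XXX____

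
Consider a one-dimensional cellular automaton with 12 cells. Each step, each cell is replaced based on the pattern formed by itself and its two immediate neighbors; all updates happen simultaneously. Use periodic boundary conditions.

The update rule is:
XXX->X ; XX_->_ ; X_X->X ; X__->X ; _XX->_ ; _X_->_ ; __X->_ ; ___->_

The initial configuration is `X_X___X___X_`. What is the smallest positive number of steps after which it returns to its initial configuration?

_X_X___X___X
X_X_X___X___
_X_X_X___X__
__X_X_X___X_
___X_X_X___X
X___X_X_X___
_X___X_X_X__
__X___X_X_X_
___X___X_X_X
X___X___X_X_
_X___X___X_X
X_X___X___X_

12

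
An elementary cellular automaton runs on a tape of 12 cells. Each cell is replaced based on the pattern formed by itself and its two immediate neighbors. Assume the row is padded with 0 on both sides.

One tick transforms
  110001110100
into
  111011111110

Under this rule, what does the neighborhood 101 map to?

1

At position 8 the neighborhood is 101; the next row has 1 there.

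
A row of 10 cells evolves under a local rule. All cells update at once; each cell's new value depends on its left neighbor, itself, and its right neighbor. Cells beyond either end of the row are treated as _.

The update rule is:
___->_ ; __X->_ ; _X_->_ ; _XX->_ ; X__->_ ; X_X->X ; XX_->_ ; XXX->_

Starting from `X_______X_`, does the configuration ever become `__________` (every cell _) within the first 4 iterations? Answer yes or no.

__________
all cells are _ at iteration 1

yes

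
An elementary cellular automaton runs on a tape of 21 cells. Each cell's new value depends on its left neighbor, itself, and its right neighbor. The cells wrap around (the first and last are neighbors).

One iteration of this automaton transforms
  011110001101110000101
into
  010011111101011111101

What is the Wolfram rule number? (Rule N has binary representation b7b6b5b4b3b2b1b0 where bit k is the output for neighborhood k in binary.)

95

position 2: 111 → 0  (bit 7 = 0)
position 4: 110 → 1  (bit 6 = 1)
position 0: 101 → 0  (bit 5 = 0)
position 5: 100 → 1  (bit 4 = 1)
position 1: 011 → 1  (bit 3 = 1)
position 18: 010 → 1  (bit 2 = 1)
position 7: 001 → 1  (bit 1 = 1)
position 6: 000 → 1  (bit 0 = 1)
bits b7..b0 = 01011111 = 95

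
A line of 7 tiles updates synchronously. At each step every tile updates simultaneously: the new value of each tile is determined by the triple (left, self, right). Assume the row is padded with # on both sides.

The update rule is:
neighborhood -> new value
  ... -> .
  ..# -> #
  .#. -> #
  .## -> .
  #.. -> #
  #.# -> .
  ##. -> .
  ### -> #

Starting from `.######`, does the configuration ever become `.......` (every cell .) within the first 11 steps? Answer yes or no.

..#####
##.####
#...###
.#.#.##
.#.#..#
.#.###.
.#..#..
.######  (repeats step 0; period 8)
step 11: #...###
step 11 is #...###, still not uniform .

no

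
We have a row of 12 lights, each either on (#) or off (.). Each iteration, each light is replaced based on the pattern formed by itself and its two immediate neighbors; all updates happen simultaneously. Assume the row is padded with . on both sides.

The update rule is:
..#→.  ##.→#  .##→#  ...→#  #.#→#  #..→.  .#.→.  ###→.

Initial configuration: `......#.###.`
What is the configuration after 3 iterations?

iteration 1: #####..##.#.
iteration 2: #...#..###..
iteration 3: ..#....#.#.#

..#....#.#.#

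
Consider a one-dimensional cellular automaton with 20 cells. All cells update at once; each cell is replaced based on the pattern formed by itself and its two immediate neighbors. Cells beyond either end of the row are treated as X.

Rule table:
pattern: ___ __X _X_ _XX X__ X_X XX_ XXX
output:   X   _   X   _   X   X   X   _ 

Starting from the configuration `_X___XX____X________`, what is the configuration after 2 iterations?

iteration 1: XXXX__XXXX_XXXXXXXX_
iteration 2: ___XX____XX_______XX

___XX____XX_______XX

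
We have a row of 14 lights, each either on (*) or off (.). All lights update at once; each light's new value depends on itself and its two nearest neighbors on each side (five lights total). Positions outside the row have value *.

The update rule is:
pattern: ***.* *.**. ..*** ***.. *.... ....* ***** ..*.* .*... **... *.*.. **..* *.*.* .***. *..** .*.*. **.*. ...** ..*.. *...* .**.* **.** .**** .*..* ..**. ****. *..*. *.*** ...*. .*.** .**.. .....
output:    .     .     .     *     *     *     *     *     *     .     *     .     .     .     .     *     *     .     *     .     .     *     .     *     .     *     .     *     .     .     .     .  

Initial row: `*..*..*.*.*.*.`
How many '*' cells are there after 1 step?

7

step 1: *..**.**.*.*..
count of *: 7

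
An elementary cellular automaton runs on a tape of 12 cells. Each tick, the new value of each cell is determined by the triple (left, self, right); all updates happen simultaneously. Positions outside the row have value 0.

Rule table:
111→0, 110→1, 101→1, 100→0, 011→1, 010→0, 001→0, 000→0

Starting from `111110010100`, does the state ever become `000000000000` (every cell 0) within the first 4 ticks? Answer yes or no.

yes

100010001000
000000000000
all cells are 0 at tick 2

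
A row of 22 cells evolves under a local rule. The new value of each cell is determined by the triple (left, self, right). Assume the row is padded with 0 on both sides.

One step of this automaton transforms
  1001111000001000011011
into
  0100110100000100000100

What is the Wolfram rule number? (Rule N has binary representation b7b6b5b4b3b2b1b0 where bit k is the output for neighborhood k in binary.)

176

position 4: 111 → 1  (bit 7 = 1)
position 6: 110 → 0  (bit 6 = 0)
position 19: 101 → 1  (bit 5 = 1)
position 1: 100 → 1  (bit 4 = 1)
position 3: 011 → 0  (bit 3 = 0)
position 0: 010 → 0  (bit 2 = 0)
position 2: 001 → 0  (bit 1 = 0)
position 8: 000 → 0  (bit 0 = 0)
bits b7..b0 = 10110000 = 176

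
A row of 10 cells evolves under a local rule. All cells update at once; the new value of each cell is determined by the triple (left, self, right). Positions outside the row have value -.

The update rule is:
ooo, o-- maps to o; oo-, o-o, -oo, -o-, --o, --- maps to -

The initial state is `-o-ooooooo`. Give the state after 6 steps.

---------o

----ooooo-
-----ooo-o
------o---
-------o--
--------o-
---------o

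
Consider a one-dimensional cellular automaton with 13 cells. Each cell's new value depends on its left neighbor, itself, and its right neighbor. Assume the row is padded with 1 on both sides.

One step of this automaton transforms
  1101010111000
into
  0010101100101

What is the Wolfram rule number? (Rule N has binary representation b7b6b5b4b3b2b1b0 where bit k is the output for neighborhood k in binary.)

position 0: 111 → 0  (bit 7 = 0)
position 1: 110 → 0  (bit 6 = 0)
position 2: 101 → 1  (bit 5 = 1)
position 10: 100 → 1  (bit 4 = 1)
position 7: 011 → 1  (bit 3 = 1)
position 3: 010 → 0  (bit 2 = 0)
position 12: 001 → 1  (bit 1 = 1)
position 11: 000 → 0  (bit 0 = 0)
bits b7..b0 = 00111010 = 58

58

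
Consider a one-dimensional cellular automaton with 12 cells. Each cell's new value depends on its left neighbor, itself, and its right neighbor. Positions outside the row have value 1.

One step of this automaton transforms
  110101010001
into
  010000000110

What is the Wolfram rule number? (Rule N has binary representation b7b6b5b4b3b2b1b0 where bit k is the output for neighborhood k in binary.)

67

position 0: 111 → 0  (bit 7 = 0)
position 1: 110 → 1  (bit 6 = 1)
position 2: 101 → 0  (bit 5 = 0)
position 8: 100 → 0  (bit 4 = 0)
position 11: 011 → 0  (bit 3 = 0)
position 3: 010 → 0  (bit 2 = 0)
position 10: 001 → 1  (bit 1 = 1)
position 9: 000 → 1  (bit 0 = 1)
bits b7..b0 = 01000011 = 67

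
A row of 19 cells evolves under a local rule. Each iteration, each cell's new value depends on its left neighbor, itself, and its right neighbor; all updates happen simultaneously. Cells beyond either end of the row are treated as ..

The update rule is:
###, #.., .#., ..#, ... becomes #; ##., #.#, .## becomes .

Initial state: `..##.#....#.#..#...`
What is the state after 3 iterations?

iteration 1: ##...######.#######
iteration 2: ..###.####...#####.
iteration 3: ##.#...##.###.###.#

##.#...##.###.###.#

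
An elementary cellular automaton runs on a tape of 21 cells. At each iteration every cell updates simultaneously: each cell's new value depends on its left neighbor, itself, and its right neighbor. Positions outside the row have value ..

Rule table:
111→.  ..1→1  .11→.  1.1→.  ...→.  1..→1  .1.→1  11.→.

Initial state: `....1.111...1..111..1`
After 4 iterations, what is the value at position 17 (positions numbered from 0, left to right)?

...11....1.1111...111
..1..1..11.....1.1...
.1111111..1...11.11..
1.......1111.1.....1.
position 17 holds .

.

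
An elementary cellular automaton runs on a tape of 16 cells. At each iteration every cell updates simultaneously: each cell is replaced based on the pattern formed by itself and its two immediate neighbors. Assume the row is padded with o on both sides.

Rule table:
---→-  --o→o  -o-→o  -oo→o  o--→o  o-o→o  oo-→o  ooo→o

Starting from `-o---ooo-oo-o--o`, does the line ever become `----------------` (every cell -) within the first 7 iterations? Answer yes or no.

no

ooo-oooooooooooo
oooooooooooooooo
oooooooooooooooo  (fixed point — unchanged through iteration 7)
iteration 7 is oooooooooooooooo, still not uniform -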